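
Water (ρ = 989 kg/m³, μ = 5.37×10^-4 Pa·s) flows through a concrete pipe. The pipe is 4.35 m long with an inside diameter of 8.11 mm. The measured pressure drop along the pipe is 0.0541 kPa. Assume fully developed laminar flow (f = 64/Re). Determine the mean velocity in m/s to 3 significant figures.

V ≈ 0.0476 m/s

For laminar flow, f = 64/Re with Re = ρVD/μ, so Darcy-Weisbach reduces to ΔP = 32μLV/D². Solving for V: V = ΔP·D²/(32μL) = 54.1·(0.00811)²/(32·0.000537·4.35) = 0.0476 m/s.
Check: Re = ρVD/μ = 989·0.0476·0.00811/0.000537 = 711 < 2300, so the laminar assumption holds.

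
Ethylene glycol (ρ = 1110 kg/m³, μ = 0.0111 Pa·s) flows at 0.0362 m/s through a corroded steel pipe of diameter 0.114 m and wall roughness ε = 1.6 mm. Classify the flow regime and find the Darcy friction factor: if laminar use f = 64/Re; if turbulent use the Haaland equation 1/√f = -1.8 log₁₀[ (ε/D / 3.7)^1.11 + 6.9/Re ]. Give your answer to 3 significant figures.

Re = ρVD/μ = 1110·0.0362·0.114/0.0111 = 412.7.
Re < 2300 → laminar, so f = 64/Re = 0.1551 (roughness is irrelevant in laminar flow).

f ≈ 0.155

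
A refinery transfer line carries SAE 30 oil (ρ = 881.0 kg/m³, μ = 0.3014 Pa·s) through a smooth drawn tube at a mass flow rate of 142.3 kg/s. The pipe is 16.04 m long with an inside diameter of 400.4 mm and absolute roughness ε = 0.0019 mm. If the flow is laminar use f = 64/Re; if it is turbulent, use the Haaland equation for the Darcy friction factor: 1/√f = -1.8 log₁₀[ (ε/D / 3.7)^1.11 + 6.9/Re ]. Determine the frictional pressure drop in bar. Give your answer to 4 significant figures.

ΔP ≈ 0.01238 bar

A = πD²/4 = π(0.4004)²/4 = 0.1259 m²; mean velocity V = ṁ/(ρA) = 142.3/(881 · 0.1259) = 1.283 m/s.
Reynolds number Re = ρVD/μ = 881 · 1.283 · 0.4004 / 0.301 = 1501.
Re < 2300 → laminar flow, so f = 64/Re = 64/1501 = 0.04263 (the turbulent correlation is not needed).
Darcy-Weisbach: ΔP = f(L/D)(ρV²/2) = 0.04263·(16.04/0.4004)·(881·1.283²/2) = 0.04263·40.06·724.8 = 1238 Pa.
ΔP = 1238 Pa = 0.01238 bar.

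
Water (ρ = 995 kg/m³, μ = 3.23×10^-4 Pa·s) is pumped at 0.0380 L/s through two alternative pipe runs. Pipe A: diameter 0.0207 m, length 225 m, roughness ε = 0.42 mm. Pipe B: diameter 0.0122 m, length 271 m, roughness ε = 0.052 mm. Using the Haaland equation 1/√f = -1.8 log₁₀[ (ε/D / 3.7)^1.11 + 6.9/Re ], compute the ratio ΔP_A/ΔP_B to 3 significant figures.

ΔP_A/ΔP_B ≈ 0.0900

Pipe A: V = Q/A = 3.8e-05/0.0003365 = 0.1129 m/s; Re = 7200; ε/D = 0.0203; Haaland → f = 0.05392; ΔP_A = f(L/D)(ρV²/2) = 3718 Pa.
Pipe B: V = Q/A = 3.8e-05/0.0001169 = 0.3251 m/s; Re = 1.222e+04; ε/D = 0.00426; Haaland → f = 0.03537; ΔP_B = f(L/D)(ρV²/2) = 4.131e+04 Pa.
ΔP_A/ΔP_B = 3718/4.131e+04 = 0.0900.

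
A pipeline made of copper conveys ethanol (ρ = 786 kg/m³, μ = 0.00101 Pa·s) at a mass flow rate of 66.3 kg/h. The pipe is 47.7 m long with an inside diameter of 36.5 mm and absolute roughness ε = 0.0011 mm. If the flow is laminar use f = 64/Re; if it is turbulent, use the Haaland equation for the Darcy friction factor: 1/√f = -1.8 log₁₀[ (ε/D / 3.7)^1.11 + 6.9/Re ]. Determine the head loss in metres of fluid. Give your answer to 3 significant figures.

h_f ≈ 0.00336 m

ṁ = 66.3 kg/h = 66.3/3600 = 0.01842 kg/s.
A = πD²/4 = π(0.0365)²/4 = 0.001046 m²; mean velocity V = ṁ/(ρA) = 0.01842/(786 · 0.001046) = 0.02239 m/s.
Reynolds number Re = ρVD/μ = 786 · 0.02239 · 0.0365 / 0.00101 = 636.1.
Re < 2300 → laminar flow, so f = 64/Re = 64/636.1 = 0.1006 (the turbulent correlation is not needed).
Darcy-Weisbach: ΔP = f(L/D)(ρV²/2) = 0.1006·(47.7/0.0365)·(786·0.02239²/2) = 0.1006·1307·0.1971 = 25.91 Pa.
Head loss h_f = ΔP/(ρg) = 25.91/(786·9.81) = 0.00336 m.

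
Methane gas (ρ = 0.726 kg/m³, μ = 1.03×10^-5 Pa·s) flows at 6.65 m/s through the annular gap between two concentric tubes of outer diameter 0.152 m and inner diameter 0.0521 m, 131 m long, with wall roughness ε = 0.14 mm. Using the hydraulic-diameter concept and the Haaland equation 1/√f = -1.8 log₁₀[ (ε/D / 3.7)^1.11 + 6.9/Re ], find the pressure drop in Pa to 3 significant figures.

ΔP ≈ 526 Pa

Hydraulic diameter D_h = 4A/P = D_o - D_i = 0.152 - 0.0521 = 0.0999 m.
Re = ρVD_h/μ = 0.726·6.65·0.0999/1.03e-05 = 4.683e+04.
ε/D_h = 0.00014/0.0999 = 0.0014; Haaland gives 1/√f = -1.8 log₁₀[0.000159+0.000147] = 6.324, so f = 0.025.
ΔP = f(L/D_h)(ρV²/2) = 0.025·131/0.0999·16.05 = 526.3 Pa.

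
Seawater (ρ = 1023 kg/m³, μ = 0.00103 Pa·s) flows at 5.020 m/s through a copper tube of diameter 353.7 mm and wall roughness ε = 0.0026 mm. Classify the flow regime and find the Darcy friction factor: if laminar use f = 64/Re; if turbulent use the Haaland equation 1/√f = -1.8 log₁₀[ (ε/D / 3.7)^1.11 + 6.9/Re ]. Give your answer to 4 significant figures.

f ≈ 0.01075

Re = ρVD/μ = 1023·5.02·0.3537/0.00103 = 1.764e+06.
Re > 4000 → turbulent. ε/D = 2.6e-06/0.3537 = 7.35e-06; Haaland: 1/√f = -1.8 log₁₀[4.69e-07 + 3.91e-06] = 9.645, so f = 0.01075.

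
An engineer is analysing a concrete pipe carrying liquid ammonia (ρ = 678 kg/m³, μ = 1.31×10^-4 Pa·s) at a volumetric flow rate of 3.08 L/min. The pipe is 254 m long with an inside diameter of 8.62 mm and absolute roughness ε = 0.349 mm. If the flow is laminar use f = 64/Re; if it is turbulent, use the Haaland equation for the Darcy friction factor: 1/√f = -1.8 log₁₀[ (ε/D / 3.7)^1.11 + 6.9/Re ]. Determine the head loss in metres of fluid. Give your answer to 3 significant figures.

h_f ≈ 76.5 m

Q = 3.08 L/min = 3.08/60000 = 5.133e-05 m³/s.
Cross-sectional area A = πD²/4 = π(0.00862)²/4 = 5.836e-05 m²; mean velocity V = Q/A = 5.133e-05/5.836e-05 = 0.8796 m/s.
Reynolds number Re = ρVD/μ = 678 · 0.8796 · 0.00862 / 0.000131 = 3.924e+04.
Re > 4000 → turbulent. Relative roughness ε/D = 0.000349/0.00862 = 0.0405. Haaland: 1/√f = -1.8 log₁₀[(0.0405/3.7)^1.11 + 6.9/3.924e+04] = -1.8 log₁₀[0.00666 + 0.000176] = 3.897, so f = 0.06583.
Darcy-Weisbach: ΔP = f(L/D)(ρV²/2) = 0.06583·(254/0.00862)·(678·0.8796²/2) = 0.06583·2.947e+04·262.3 = 5.088e+05 Pa.
Head loss h_f = ΔP/(ρg) = 5.088e+05/(678·9.81) = 76.5 m.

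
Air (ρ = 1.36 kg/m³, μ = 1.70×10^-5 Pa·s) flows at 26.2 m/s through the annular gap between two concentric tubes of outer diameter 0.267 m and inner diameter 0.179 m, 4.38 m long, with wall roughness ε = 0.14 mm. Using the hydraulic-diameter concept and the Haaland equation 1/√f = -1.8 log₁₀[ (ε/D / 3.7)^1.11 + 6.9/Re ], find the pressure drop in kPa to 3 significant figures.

Hydraulic diameter D_h = 4A/P = D_o - D_i = 0.267 - 0.179 = 0.088 m.
Re = ρVD_h/μ = 1.36·26.2·0.088/1.7e-05 = 1.844e+05.
ε/D_h = 0.00014/0.088 = 0.00159; Haaland gives 1/√f = -1.8 log₁₀[0.000183+3.74e-05] = 6.581, so f = 0.02309.
ΔP = f(L/D_h)(ρV²/2) = 0.02309·4.38/0.088·466.8 = 536.4 Pa.
ΔP = 0.536 kPa.

ΔP ≈ 0.536 kPa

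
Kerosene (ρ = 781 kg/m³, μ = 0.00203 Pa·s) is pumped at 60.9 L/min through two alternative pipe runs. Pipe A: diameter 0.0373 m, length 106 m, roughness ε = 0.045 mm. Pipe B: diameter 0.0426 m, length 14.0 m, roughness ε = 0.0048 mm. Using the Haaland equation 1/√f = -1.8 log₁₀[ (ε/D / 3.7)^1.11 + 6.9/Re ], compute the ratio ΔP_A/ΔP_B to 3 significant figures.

ΔP_A/ΔP_B ≈ 15.0

Pipe A: V = Q/A = 0.001015/0.001093 = 0.9289 m/s; Re = 1.333e+04; ε/D = 0.00121; Haaland → f = 0.03042; ΔP_A = f(L/D)(ρV²/2) = 2.912e+04 Pa.
Pipe B: V = Q/A = 0.001015/0.001425 = 0.7121 m/s; Re = 1.167e+04; ε/D = 0.000113; Haaland → f = 0.02975; ΔP_B = f(L/D)(ρV²/2) = 1936 Pa.
ΔP_A/ΔP_B = 2.912e+04/1936 = 15.0.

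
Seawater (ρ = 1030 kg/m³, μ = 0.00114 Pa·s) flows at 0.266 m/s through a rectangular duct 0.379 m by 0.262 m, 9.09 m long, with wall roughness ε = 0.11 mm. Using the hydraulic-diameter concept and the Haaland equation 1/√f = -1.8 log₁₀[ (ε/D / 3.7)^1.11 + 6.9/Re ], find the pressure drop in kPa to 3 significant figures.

ΔP ≈ 0.0218 kPa

Hydraulic diameter D_h = 4A/P = 4·(0.379·0.262)/(2·(0.379+0.262)) = 0.3972/1.282 = 0.3098 m.
Re = ρVD_h/μ = 1030·0.266·0.3098/0.00114 = 7.446e+04.
ε/D_h = 0.00011/0.3098 = 0.000355; Haaland gives 1/√f = -1.8 log₁₀[3.47e-05+9.27e-05] = 7.011, so f = 0.02034.
ΔP = f(L/D_h)(ρV²/2) = 0.02034·9.09/0.3098·36.44 = 21.75 Pa.
ΔP = 0.0218 kPa.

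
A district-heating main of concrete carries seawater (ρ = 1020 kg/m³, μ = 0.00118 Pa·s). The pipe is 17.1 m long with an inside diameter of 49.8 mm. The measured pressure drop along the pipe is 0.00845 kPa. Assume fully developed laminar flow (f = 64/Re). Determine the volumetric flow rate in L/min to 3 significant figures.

For laminar flow, f = 64/Re with Re = ρVD/μ, so Darcy-Weisbach reduces to ΔP = 32μLV/D². Solving for V: V = ΔP·D²/(32μL) = 8.45·(0.0498)²/(32·0.00118·17.1) = 0.03246 m/s.
Check: Re = ρVD/μ = 1020·0.03246·0.0498/0.00118 = 1397 < 2300, so the laminar assumption holds.
Q = V·A = 0.03246·(π/4·0.0498²) = 6.322e-05 m³/s = 3.79 L/min.

Q ≈ 3.79 L/min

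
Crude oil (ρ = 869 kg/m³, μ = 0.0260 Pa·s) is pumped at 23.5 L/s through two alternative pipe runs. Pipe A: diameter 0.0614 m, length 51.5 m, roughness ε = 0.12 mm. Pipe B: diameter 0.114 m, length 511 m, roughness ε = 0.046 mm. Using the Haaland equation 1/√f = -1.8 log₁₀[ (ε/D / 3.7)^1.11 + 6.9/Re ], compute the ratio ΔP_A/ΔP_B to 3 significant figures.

Pipe A: V = Q/A = 0.0235/0.002961 = 7.937 m/s; Re = 1.629e+04; ε/D = 0.00195; Haaland → f = 0.03044; ΔP_A = f(L/D)(ρV²/2) = 6.987e+05 Pa.
Pipe B: V = Q/A = 0.0235/0.01021 = 2.302 m/s; Re = 8772; ε/D = 0.000404; Haaland → f = 0.03248; ΔP_B = f(L/D)(ρV²/2) = 3.353e+05 Pa.
ΔP_A/ΔP_B = 6.987e+05/3.353e+05 = 2.08.

ΔP_A/ΔP_B ≈ 2.08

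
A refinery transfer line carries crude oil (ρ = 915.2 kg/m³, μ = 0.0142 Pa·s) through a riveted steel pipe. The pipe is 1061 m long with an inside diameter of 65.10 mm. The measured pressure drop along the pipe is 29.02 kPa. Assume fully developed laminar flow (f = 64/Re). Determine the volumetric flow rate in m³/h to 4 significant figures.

For laminar flow, f = 64/Re with Re = ρVD/μ, so Darcy-Weisbach reduces to ΔP = 32μLV/D². Solving for V: V = ΔP·D²/(32μL) = 2.902e+04·(0.0651)²/(32·0.0142·1061) = 0.2551 m/s.
Check: Re = ρVD/μ = 915.2·0.2551·0.0651/0.0142 = 1070 < 2300, so the laminar assumption holds.
Q = V·A = 0.2551·(π/4·0.0651²) = 0.0008491 m³/s = 3.057 m³/h.

Q ≈ 3.057 m³/h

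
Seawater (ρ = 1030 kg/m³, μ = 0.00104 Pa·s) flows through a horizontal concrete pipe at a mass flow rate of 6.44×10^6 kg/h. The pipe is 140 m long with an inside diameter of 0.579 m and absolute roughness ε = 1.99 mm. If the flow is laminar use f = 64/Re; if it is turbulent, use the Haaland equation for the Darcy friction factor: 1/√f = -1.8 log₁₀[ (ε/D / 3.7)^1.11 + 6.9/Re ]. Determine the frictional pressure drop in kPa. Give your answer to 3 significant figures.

ṁ = 6.44×10^6 kg/h = 6.44×10^6/3600 = 1789 kg/s.
A = πD²/4 = π(0.579)²/4 = 0.2633 m²; mean velocity V = ṁ/(ρA) = 1789/(1030 · 0.2633) = 6.596 m/s.
Reynolds number Re = ρVD/μ = 1030 · 6.596 · 0.579 / 0.00104 = 3.783e+06.
Re > 4000 → turbulent. Relative roughness ε/D = 0.00199/0.579 = 0.00344. Haaland: 1/√f = -1.8 log₁₀[(0.00344/3.7)^1.11 + 6.9/3.783e+06] = -1.8 log₁₀[0.000431 + 1.82e-06] = 6.055, so f = 0.02728.
Darcy-Weisbach: ΔP = f(L/D)(ρV²/2) = 0.02728·(140/0.579)·(1030·6.596²/2) = 0.02728·241.8·2.241e+04 = 1.478e+05 Pa.
ΔP = 1.478e+05 Pa = 148 kPa.

ΔP ≈ 148 kPa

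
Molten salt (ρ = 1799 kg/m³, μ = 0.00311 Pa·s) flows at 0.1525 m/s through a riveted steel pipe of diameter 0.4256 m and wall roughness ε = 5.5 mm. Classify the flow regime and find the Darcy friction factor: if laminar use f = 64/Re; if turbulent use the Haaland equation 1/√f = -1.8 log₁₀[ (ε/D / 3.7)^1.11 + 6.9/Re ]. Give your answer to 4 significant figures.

f ≈ 0.04277

Re = ρVD/μ = 1799·0.1525·0.4256/0.00311 = 3.754e+04.
Re > 4000 → turbulent. ε/D = 0.0055/0.4256 = 0.0129; Haaland: 1/√f = -1.8 log₁₀[0.00187 + 0.000184] = 4.836, so f = 0.04277.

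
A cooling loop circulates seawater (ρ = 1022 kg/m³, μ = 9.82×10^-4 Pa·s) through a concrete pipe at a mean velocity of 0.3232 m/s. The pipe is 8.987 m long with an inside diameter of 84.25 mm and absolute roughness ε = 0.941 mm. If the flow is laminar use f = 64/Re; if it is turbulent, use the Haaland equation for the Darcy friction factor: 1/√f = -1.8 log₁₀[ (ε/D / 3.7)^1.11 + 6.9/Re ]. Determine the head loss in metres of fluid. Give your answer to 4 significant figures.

Reynolds number Re = ρVD/μ = 1022 · 0.3232 · 0.08425 / 0.000982 = 2.834e+04.
Re > 4000 → turbulent. Relative roughness ε/D = 0.000941/0.08425 = 0.0112. Haaland: 1/√f = -1.8 log₁₀[(0.0112/3.7)^1.11 + 6.9/2.834e+04] = -1.8 log₁₀[0.00159 + 0.000243] = 4.924, so f = 0.04124.
Darcy-Weisbach: ΔP = f(L/D)(ρV²/2) = 0.04124·(8.987/0.08425)·(1022·0.3232²/2) = 0.04124·106.7·53.38 = 234.8 Pa.
Head loss h_f = ΔP/(ρg) = 234.8/(1022·9.81) = 0.02342 m.

h_f ≈ 0.02342 m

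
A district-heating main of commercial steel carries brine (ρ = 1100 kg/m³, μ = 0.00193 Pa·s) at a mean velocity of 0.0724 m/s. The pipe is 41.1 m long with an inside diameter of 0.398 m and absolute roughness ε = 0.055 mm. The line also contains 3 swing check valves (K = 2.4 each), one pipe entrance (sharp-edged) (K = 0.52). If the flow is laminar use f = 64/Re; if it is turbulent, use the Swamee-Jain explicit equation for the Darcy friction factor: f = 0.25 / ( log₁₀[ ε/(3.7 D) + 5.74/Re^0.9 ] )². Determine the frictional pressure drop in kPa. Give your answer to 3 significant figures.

ΔP ≈ 0.0304 kPa

Reynolds number Re = ρVD/μ = 1100 · 0.0724 · 0.398 / 0.00193 = 1.642e+04.
Re > 4000 → turbulent. Relative roughness ε/D = 5.5e-05/0.398 = 0.000138. Swamee-Jain: f = 0.25/(log₁₀[0.000138/3.7 + 5.74/1.642e+04^0.9])² = 0.25/(log₁₀[3.73e-05 + 0.000923])² = 0.25/(-3.018)² = 0.02745.
Total minor-loss coefficient ΣK = 3·2.4 + 1·0.52 = 7.72.
ΔP = [f·L/D + ΣK]·(ρV²/2) = [0.02745·41.1/0.398 + 7.72]·(1100·0.0724²/2) = [2.835 + 7.72]·2.883 = 30.43 Pa.
ΔP = 30.43 Pa = 0.0304 kPa.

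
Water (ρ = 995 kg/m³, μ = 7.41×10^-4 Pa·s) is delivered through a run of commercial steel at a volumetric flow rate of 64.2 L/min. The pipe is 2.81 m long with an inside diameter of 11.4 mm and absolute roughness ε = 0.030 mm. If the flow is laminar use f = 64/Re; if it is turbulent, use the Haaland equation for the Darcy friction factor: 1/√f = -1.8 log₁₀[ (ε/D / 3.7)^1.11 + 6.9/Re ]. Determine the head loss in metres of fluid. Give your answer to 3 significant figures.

Q = 64.2 L/min = 64.2/60000 = 0.00107 m³/s.
Cross-sectional area A = πD²/4 = π(0.0114)²/4 = 0.0001021 m²; mean velocity V = Q/A = 0.00107/0.0001021 = 10.48 m/s.
Reynolds number Re = ρVD/μ = 995 · 10.48 · 0.0114 / 0.000741 = 1.605e+05.
Re > 4000 → turbulent. Relative roughness ε/D = 3e-05/0.0114 = 0.00263. Haaland: 1/√f = -1.8 log₁₀[(0.00263/3.7)^1.11 + 6.9/1.605e+05] = -1.8 log₁₀[0.00032 + 4.3e-05] = 6.191, so f = 0.02609.
Darcy-Weisbach: ΔP = f(L/D)(ρV²/2) = 0.02609·(2.81/0.0114)·(995·10.48²/2) = 0.02609·246.5·5.467e+04 = 3.516e+05 Pa.
Head loss h_f = ΔP/(ρg) = 3.516e+05/(995·9.81) = 36.0 m.

h_f ≈ 36.0 m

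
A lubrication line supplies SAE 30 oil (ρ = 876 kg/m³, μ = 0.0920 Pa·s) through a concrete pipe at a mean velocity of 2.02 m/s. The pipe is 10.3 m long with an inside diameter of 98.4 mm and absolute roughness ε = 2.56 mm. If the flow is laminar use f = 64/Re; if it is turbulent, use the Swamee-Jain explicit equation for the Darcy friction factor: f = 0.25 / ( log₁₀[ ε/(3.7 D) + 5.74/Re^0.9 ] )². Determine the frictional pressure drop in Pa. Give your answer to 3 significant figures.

Reynolds number Re = ρVD/μ = 876 · 2.02 · 0.0984 / 0.092 = 1893.
Re < 2300 → laminar flow, so f = 64/Re = 64/1893 = 0.03382 (the turbulent correlation is not needed).
Darcy-Weisbach: ΔP = f(L/D)(ρV²/2) = 0.03382·(10.3/0.0984)·(876·2.02²/2) = 0.03382·104.7·1787 = 6326 Pa.

ΔP ≈ 6330 Pa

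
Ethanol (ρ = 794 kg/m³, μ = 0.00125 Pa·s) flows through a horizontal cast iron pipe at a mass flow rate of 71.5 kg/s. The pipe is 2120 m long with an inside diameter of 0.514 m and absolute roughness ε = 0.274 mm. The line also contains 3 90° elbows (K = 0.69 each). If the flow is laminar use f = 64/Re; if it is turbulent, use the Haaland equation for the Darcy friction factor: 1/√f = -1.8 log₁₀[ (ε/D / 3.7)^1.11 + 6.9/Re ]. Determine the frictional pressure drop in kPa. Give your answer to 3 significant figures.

ΔP ≈ 6.14 kPa

A = πD²/4 = π(0.514)²/4 = 0.2075 m²; mean velocity V = ṁ/(ρA) = 71.5/(794 · 0.2075) = 0.434 m/s.
Reynolds number Re = ρVD/μ = 794 · 0.434 · 0.514 / 0.00125 = 1.417e+05.
Re > 4000 → turbulent. Relative roughness ε/D = 0.000274/0.514 = 0.000533. Haaland: 1/√f = -1.8 log₁₀[(0.000533/3.7)^1.11 + 6.9/1.417e+05] = -1.8 log₁₀[5.45e-05 + 4.87e-05] = 7.176, so f = 0.01942.
Total minor-loss coefficient ΣK = 3·0.69 = 2.07.
ΔP = [f·L/D + ΣK]·(ρV²/2) = [0.01942·2120/0.514 + 2.07]·(794·0.434²/2) = [80.1 + 2.07]·74.77 = 6144 Pa.
ΔP = 6144 Pa = 6.14 kPa.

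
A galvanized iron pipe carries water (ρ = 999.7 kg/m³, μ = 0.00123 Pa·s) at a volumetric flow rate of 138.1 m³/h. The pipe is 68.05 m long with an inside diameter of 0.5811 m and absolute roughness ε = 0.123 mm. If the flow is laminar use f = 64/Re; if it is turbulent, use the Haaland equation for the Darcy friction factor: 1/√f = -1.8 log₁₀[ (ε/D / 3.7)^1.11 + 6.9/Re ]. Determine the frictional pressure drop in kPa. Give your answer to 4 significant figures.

Q = 138.1 m³/h = 138.1/3600 = 0.03836 m³/s.
Cross-sectional area A = πD²/4 = π(0.5811)²/4 = 0.2652 m²; mean velocity V = Q/A = 0.03836/0.2652 = 0.1446 m/s.
Reynolds number Re = ρVD/μ = 999.7 · 0.1446 · 0.5811 / 0.00123 = 6.831e+04.
Re > 4000 → turbulent. Relative roughness ε/D = 0.000123/0.5811 = 0.000212. Haaland: 1/√f = -1.8 log₁₀[(0.000212/3.7)^1.11 + 6.9/6.831e+04] = -1.8 log₁₀[1.95e-05 + 0.000101] = 7.054, so f = 0.0201.
Darcy-Weisbach: ΔP = f(L/D)(ρV²/2) = 0.0201·(68.05/0.5811)·(999.7·0.1446²/2) = 0.0201·117.1·10.46 = 24.61 Pa.
ΔP = 24.61 Pa = 0.02461 kPa.

ΔP ≈ 0.02461 kPa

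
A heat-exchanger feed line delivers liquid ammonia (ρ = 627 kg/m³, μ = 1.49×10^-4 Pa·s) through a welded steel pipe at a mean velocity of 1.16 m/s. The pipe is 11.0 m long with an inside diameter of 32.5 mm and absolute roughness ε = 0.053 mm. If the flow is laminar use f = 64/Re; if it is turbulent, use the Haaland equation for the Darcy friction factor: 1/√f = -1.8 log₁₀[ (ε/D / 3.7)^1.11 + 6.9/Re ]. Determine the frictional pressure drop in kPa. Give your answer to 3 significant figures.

ΔP ≈ 3.34 kPa

Reynolds number Re = ρVD/μ = 627 · 1.16 · 0.0325 / 0.000149 = 1.586e+05.
Re > 4000 → turbulent. Relative roughness ε/D = 5.3e-05/0.0325 = 0.00163. Haaland: 1/√f = -1.8 log₁₀[(0.00163/3.7)^1.11 + 6.9/1.586e+05] = -1.8 log₁₀[0.000188 + 4.35e-05] = 6.543, so f = 0.02336.
Darcy-Weisbach: ΔP = f(L/D)(ρV²/2) = 0.02336·(11/0.0325)·(627·1.16²/2) = 0.02336·338.5·421.8 = 3336 Pa.
ΔP = 3336 Pa = 3.34 kPa.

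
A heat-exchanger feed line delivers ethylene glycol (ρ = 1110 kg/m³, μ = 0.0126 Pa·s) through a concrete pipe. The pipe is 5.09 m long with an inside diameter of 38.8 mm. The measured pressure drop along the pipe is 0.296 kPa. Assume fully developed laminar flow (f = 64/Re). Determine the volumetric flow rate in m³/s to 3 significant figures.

Q ≈ 2.57×10^-4 m³/s

For laminar flow, f = 64/Re with Re = ρVD/μ, so Darcy-Weisbach reduces to ΔP = 32μLV/D². Solving for V: V = ΔP·D²/(32μL) = 296·(0.0388)²/(32·0.0126·5.09) = 0.2171 m/s.
Check: Re = ρVD/μ = 1110·0.2171·0.0388/0.0126 = 742.2 < 2300, so the laminar assumption holds.
Q = V·A = 0.2171·(π/4·0.0388²) = 0.0002567 m³/s = 2.57×10^-4 m³/s.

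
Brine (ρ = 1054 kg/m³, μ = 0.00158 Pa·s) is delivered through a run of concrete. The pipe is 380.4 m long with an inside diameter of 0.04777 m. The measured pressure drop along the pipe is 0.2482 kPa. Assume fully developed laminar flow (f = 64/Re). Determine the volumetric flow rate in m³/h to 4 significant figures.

For laminar flow, f = 64/Re with Re = ρVD/μ, so Darcy-Weisbach reduces to ΔP = 32μLV/D². Solving for V: V = ΔP·D²/(32μL) = 248.2·(0.04777)²/(32·0.00158·380.4) = 0.02945 m/s.
Check: Re = ρVD/μ = 1054·0.02945·0.04777/0.00158 = 938.4 < 2300, so the laminar assumption holds.
Q = V·A = 0.02945·(π/4·0.04777²) = 5.278e-05 m³/s = 0.1900 m³/h.

Q ≈ 0.1900 m³/h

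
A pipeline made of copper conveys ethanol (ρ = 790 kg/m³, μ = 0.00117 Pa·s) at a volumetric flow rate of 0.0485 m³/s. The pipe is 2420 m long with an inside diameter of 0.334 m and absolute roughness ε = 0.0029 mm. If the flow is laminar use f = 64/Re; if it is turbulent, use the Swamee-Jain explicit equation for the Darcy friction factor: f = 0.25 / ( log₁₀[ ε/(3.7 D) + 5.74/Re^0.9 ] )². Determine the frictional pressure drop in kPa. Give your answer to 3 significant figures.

Cross-sectional area A = πD²/4 = π(0.334)²/4 = 0.08762 m²; mean velocity V = Q/A = 0.0485/0.08762 = 0.5536 m/s.
Reynolds number Re = ρVD/μ = 790 · 0.5536 · 0.334 / 0.00117 = 1.248e+05.
Re > 4000 → turbulent. Relative roughness ε/D = 2.9e-06/0.334 = 8.68e-06. Swamee-Jain: f = 0.25/(log₁₀[8.68e-06/3.7 + 5.74/1.248e+05^0.9])² = 0.25/(log₁₀[2.35e-06 + 0.000149])² = 0.25/(-3.821)² = 0.01712.
Darcy-Weisbach: ΔP = f(L/D)(ρV²/2) = 0.01712·(2420/0.334)·(790·0.5536²/2) = 0.01712·7246·121 = 1.502e+04 Pa.
ΔP = 1.502e+04 Pa = 15.0 kPa.

ΔP ≈ 15.0 kPa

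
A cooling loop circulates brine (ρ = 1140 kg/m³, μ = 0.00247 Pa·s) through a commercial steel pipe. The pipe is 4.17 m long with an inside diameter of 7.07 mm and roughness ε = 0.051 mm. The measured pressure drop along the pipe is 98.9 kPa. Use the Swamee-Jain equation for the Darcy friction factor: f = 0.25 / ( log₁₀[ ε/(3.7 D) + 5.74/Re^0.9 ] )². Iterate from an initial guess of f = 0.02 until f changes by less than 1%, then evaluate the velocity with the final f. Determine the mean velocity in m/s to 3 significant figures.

Rearranging Darcy-Weisbach: V = √(2·ΔP·D/(f·L·ρ)). With ε/D = 5.1e-05/0.00707 = 0.00721, iterate starting from f = 0.02:
  f = 0.02 → V = √(2·9.89e+04·0.00707/(0.02·4.17·1140)) = 3.835 m/s; Re = ρVD/μ = 1.251e+04; f → 0.03985
  f = 0.03985 → V = 2.717 m/s; Re = 8866; f → 0.04168
  f = 0.04168 → V = 2.657 m/s; Re = 8669; f → 0.04182
Converged (Δf/f < 1%). With the final f = 0.04182: V = √(2·9.89e+04·0.00707/(0.04182·4.17·1140)) = 2.652 m/s.

V ≈ 2.65 m/s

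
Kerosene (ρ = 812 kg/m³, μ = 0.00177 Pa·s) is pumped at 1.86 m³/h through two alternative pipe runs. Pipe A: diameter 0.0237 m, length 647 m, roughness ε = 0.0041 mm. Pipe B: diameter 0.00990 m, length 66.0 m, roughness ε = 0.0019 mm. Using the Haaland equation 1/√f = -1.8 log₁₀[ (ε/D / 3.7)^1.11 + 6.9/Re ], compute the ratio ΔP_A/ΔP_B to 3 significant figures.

ΔP_A/ΔP_B ≈ 0.154

Pipe A: V = Q/A = 0.0005167/0.0004412 = 1.171 m/s; Re = 1.273e+04; ε/D = 0.000173; Haaland → f = 0.02915; ΔP_A = f(L/D)(ρV²/2) = 4.432e+05 Pa.
Pipe B: V = Q/A = 0.0005167/7.698e-05 = 6.712 m/s; Re = 3.048e+04; ε/D = 0.000192; Haaland → f = 0.02365; ΔP_B = f(L/D)(ρV²/2) = 2.883e+06 Pa.
ΔP_A/ΔP_B = 4.432e+05/2.883e+06 = 0.154.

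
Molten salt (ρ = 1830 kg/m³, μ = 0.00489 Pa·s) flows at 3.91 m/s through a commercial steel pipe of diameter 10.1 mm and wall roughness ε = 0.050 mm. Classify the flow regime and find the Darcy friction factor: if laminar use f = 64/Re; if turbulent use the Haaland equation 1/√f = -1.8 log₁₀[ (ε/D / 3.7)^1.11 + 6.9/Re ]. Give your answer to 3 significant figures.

Re = ρVD/μ = 1830·3.91·0.0101/0.00489 = 1.478e+04.
Re > 4000 → turbulent. ε/D = 5e-05/0.0101 = 0.00495; Haaland: 1/√f = -1.8 log₁₀[0.000646 + 0.000467] = 5.316, so f = 0.03538.

f ≈ 0.0354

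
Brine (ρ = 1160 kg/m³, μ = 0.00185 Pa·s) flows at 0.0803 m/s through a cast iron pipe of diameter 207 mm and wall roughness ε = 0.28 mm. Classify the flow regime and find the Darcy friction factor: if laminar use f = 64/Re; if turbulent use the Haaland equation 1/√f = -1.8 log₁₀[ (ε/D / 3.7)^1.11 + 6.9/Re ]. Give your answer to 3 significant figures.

Re = ρVD/μ = 1160·0.0803·0.207/0.00185 = 1.042e+04.
Re > 4000 → turbulent. ε/D = 0.00028/0.207 = 0.00135; Haaland: 1/√f = -1.8 log₁₀[0.000153 + 0.000662] = 5.56, so f = 0.03235.

f ≈ 0.0324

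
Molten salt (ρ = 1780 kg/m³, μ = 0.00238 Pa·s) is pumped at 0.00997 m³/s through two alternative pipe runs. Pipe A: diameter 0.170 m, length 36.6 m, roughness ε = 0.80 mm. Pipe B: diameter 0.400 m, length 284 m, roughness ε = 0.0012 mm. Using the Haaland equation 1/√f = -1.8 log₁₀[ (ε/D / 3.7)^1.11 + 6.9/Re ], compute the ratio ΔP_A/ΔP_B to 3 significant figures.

ΔP_A/ΔP_B ≈ 11.8

Pipe A: V = Q/A = 0.00997/0.0227 = 0.4392 m/s; Re = 5.585e+04; ε/D = 0.00471; Haaland → f = 0.03142; ΔP_A = f(L/D)(ρV²/2) = 1162 Pa.
Pipe B: V = Q/A = 0.00997/0.1257 = 0.07934 m/s; Re = 2.373e+04; ε/D = 3e-06; Haaland → f = 0.02468; ΔP_B = f(L/D)(ρV²/2) = 98.17 Pa.
ΔP_A/ΔP_B = 1162/98.17 = 11.8.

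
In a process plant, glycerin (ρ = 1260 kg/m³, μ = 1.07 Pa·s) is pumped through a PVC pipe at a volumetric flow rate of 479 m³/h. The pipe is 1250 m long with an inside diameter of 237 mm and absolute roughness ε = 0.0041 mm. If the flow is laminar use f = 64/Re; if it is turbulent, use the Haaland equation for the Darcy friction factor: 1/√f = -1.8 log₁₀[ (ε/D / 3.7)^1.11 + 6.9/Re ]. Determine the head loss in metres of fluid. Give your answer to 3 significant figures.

Q = 479 m³/h = 479/3600 = 0.1331 m³/s.
Cross-sectional area A = πD²/4 = π(0.237)²/4 = 0.04412 m²; mean velocity V = Q/A = 0.1331/0.04412 = 3.016 m/s.
Reynolds number Re = ρVD/μ = 1260 · 3.016 · 0.237 / 1.07 = 841.7.
Re < 2300 → laminar flow, so f = 64/Re = 64/841.7 = 0.07603 (the turbulent correlation is not needed).
Darcy-Weisbach: ΔP = f(L/D)(ρV²/2) = 0.07603·(1250/0.237)·(1260·3.016²/2) = 0.07603·5274·5731 = 2.298e+06 Pa.
Head loss h_f = ΔP/(ρg) = 2.298e+06/(1260·9.81) = 186 m.

h_f ≈ 186 m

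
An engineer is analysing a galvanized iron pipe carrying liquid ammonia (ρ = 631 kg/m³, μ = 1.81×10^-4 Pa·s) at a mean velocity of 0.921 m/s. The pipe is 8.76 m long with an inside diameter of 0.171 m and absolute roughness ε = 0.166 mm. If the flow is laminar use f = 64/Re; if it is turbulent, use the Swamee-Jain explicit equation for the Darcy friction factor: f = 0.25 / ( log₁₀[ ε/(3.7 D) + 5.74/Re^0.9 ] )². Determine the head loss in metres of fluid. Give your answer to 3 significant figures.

h_f ≈ 0.0447 m

Reynolds number Re = ρVD/μ = 631 · 0.921 · 0.171 / 0.000181 = 5.49e+05.
Re > 4000 → turbulent. Relative roughness ε/D = 0.000166/0.171 = 0.000971. Swamee-Jain: f = 0.25/(log₁₀[0.000971/3.7 + 5.74/5.49e+05^0.9])² = 0.25/(log₁₀[0.000262 + 3.92e-05])² = 0.25/(-3.521)² = 0.02017.
Darcy-Weisbach: ΔP = f(L/D)(ρV²/2) = 0.02017·(8.76/0.171)·(631·0.921²/2) = 0.02017·51.23·267.6 = 276.5 Pa.
Head loss h_f = ΔP/(ρg) = 276.5/(631·9.81) = 0.0447 m.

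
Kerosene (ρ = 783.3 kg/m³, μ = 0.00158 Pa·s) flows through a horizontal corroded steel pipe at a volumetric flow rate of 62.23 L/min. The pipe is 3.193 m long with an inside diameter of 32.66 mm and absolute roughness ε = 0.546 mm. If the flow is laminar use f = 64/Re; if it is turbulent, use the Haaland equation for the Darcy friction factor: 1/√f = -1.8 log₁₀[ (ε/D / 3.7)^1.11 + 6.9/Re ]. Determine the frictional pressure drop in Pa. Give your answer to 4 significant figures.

ΔP ≈ 2792 Pa

Q = 62.23 L/min = 62.23/60000 = 0.001037 m³/s.
Cross-sectional area A = πD²/4 = π(0.03266)²/4 = 0.0008378 m²; mean velocity V = Q/A = 0.001037/0.0008378 = 1.238 m/s.
Reynolds number Re = ρVD/μ = 783.3 · 1.238 · 0.03266 / 0.00158 = 2.005e+04.
Re > 4000 → turbulent. Relative roughness ε/D = 0.000546/0.03266 = 0.0167. Haaland: 1/√f = -1.8 log₁₀[(0.0167/3.7)^1.11 + 6.9/2.005e+04] = -1.8 log₁₀[0.00249 + 0.000344] = 4.584, so f = 0.04758.
Darcy-Weisbach: ΔP = f(L/D)(ρV²/2) = 0.04758·(3.193/0.03266)·(783.3·1.238²/2) = 0.04758·97.76·600.3 = 2792 Pa.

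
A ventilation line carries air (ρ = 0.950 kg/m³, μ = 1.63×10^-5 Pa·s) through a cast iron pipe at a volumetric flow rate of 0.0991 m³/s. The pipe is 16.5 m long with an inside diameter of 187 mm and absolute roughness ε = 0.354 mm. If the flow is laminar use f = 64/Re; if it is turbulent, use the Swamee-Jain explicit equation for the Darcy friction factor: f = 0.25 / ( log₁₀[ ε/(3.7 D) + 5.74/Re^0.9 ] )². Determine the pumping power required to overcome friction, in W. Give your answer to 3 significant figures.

Cross-sectional area A = πD²/4 = π(0.187)²/4 = 0.02746 m²; mean velocity V = Q/A = 0.0991/0.02746 = 3.608 m/s.
Reynolds number Re = ρVD/μ = 0.95 · 3.608 · 0.187 / 1.63e-05 = 3.933e+04.
Re > 4000 → turbulent. Relative roughness ε/D = 0.000354/0.187 = 0.00189. Swamee-Jain: f = 0.25/(log₁₀[0.00189/3.7 + 5.74/3.933e+04^0.9])² = 0.25/(log₁₀[0.000512 + 0.00042])² = 0.25/(-3.031)² = 0.02722.
Darcy-Weisbach: ΔP = f(L/D)(ρV²/2) = 0.02722·(16.5/0.187)·(0.95·3.608²/2) = 0.02722·88.24·6.184 = 14.85 Pa.
Pumping power P = QΔP = 0.0991·14.85 = 1.472 W = 1.47 W.

P ≈ 1.47 W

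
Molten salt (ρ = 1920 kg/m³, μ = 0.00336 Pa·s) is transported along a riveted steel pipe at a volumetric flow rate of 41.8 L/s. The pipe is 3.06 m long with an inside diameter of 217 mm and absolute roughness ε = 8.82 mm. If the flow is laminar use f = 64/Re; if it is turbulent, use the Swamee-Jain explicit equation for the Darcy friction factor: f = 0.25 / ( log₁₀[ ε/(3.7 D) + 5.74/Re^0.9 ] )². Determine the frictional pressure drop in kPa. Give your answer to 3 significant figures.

Q = 41.8 L/s = 41.8/1000 = 0.0418 m³/s.
Cross-sectional area A = πD²/4 = π(0.217)²/4 = 0.03698 m²; mean velocity V = Q/A = 0.0418/0.03698 = 1.13 m/s.
Reynolds number Re = ρVD/μ = 1920 · 1.13 · 0.217 / 0.00336 = 1.401e+05.
Re > 4000 → turbulent. Relative roughness ε/D = 0.00882/0.217 = 0.0406. Swamee-Jain: f = 0.25/(log₁₀[0.0406/3.7 + 5.74/1.401e+05^0.9])² = 0.25/(log₁₀[0.011 + 0.000134])² = 0.25/(-1.954)² = 0.06548.
Darcy-Weisbach: ΔP = f(L/D)(ρV²/2) = 0.06548·(3.06/0.217)·(1920·1.13²/2) = 0.06548·14.1·1226 = 1132 Pa.
ΔP = 1132 Pa = 1.13 kPa.

ΔP ≈ 1.13 kPa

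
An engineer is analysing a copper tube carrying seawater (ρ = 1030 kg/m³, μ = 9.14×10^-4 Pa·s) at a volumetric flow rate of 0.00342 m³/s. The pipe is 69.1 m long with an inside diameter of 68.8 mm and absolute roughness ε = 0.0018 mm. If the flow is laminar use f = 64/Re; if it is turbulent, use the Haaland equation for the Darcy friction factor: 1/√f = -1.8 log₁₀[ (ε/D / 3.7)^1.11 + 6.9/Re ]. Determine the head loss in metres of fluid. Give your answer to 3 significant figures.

Cross-sectional area A = πD²/4 = π(0.0688)²/4 = 0.003718 m²; mean velocity V = Q/A = 0.00342/0.003718 = 0.9199 m/s.
Reynolds number Re = ρVD/μ = 1030 · 0.9199 · 0.0688 / 0.000914 = 7.132e+04.
Re > 4000 → turbulent. Relative roughness ε/D = 1.8e-06/0.0688 = 2.62e-05. Haaland: 1/√f = -1.8 log₁₀[(2.62e-05/3.7)^1.11 + 6.9/7.132e+04] = -1.8 log₁₀[1.92e-06 + 9.67e-05] = 7.211, so f = 0.01923.
Darcy-Weisbach: ΔP = f(L/D)(ρV²/2) = 0.01923·(69.1/0.0688)·(1030·0.9199²/2) = 0.01923·1004·435.8 = 8419 Pa.
Head loss h_f = ΔP/(ρg) = 8419/(1030·9.81) = 0.833 m.

h_f ≈ 0.833 m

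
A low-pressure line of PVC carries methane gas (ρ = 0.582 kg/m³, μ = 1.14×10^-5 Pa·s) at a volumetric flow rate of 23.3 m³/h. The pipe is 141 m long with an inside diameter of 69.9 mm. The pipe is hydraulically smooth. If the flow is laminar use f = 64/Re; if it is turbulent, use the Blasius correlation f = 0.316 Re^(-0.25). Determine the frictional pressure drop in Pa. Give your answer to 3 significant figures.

Q = 23.3 m³/h = 23.3/3600 = 0.006472 m³/s.
Cross-sectional area A = πD²/4 = π(0.0699)²/4 = 0.003837 m²; mean velocity V = Q/A = 0.006472/0.003837 = 1.687 m/s.
Reynolds number Re = ρVD/μ = 0.582 · 1.687 · 0.0699 / 1.14e-05 = 6019.
Re > 4000 → turbulent. Smooth-pipe (Blasius): f = 0.316 Re^(-0.25) = 0.316/(6019)^0.25 = 0.03588.
Darcy-Weisbach: ΔP = f(L/D)(ρV²/2) = 0.03588·(141/0.0699)·(0.582·1.687²/2) = 0.03588·2017·0.8278 = 59.91 Pa.

ΔP ≈ 59.9 Pa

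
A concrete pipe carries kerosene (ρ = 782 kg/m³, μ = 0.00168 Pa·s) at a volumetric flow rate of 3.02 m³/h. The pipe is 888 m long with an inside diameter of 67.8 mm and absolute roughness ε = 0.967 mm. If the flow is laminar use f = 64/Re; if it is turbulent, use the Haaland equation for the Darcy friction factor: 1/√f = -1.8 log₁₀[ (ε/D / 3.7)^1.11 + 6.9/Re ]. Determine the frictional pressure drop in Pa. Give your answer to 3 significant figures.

Q = 3.02 m³/h = 3.02/3600 = 0.0008389 m³/s.
Cross-sectional area A = πD²/4 = π(0.0678)²/4 = 0.00361 m²; mean velocity V = Q/A = 0.0008389/0.00361 = 0.2324 m/s.
Reynolds number Re = ρVD/μ = 782 · 0.2324 · 0.0678 / 0.00168 = 7333.
Re > 4000 → turbulent. Relative roughness ε/D = 0.000967/0.0678 = 0.0143. Haaland: 1/√f = -1.8 log₁₀[(0.0143/3.7)^1.11 + 6.9/7333] = -1.8 log₁₀[0.00209 + 0.000941] = 4.533, so f = 0.04867.
Darcy-Weisbach: ΔP = f(L/D)(ρV²/2) = 0.04867·(888/0.0678)·(782·0.2324²/2) = 0.04867·1.31e+04·21.11 = 1.346e+04 Pa.

ΔP ≈ 13500 Pa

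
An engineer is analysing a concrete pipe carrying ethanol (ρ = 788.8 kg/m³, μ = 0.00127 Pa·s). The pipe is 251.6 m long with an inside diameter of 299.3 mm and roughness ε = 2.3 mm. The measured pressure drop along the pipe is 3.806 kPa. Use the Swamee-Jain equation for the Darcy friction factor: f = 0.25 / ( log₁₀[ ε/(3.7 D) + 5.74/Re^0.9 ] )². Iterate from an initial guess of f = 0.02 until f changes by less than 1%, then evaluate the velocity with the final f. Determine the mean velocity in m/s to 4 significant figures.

V ≈ 0.5674 m/s

Rearranging Darcy-Weisbach: V = √(2·ΔP·D/(f·L·ρ)). With ε/D = 0.0023/0.2993 = 0.00768, iterate starting from f = 0.02:
  f = 0.02 → V = √(2·3806·0.2993/(0.02·251.6·788.8)) = 0.7576 m/s; Re = ρVD/μ = 1.408e+05; f → 0.03545
  f = 0.03545 → V = 0.569 m/s; Re = 1.058e+05; f → 0.03566
Converged (Δf/f < 1%). With the final f = 0.03566: V = √(2·3806·0.2993/(0.03566·251.6·788.8)) = 0.5674 m/s.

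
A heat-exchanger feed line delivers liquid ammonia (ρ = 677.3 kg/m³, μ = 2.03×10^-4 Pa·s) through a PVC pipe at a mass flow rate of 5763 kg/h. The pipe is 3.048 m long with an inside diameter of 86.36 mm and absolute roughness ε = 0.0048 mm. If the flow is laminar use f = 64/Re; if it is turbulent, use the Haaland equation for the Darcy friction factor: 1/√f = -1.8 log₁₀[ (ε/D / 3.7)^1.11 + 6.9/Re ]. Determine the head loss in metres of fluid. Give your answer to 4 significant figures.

h_f ≈ 0.005136 m

ṁ = 5763 kg/h = 5763/3600 = 1.601 kg/s.
A = πD²/4 = π(0.08636)²/4 = 0.005858 m²; mean velocity V = ṁ/(ρA) = 1.601/(677.3 · 0.005858) = 0.4035 m/s.
Reynolds number Re = ρVD/μ = 677.3 · 0.4035 · 0.08636 / 0.000203 = 1.163e+05.
Re > 4000 → turbulent. Relative roughness ε/D = 4.8e-06/0.08636 = 5.56e-05. Haaland: 1/√f = -1.8 log₁₀[(5.56e-05/3.7)^1.11 + 6.9/1.163e+05] = -1.8 log₁₀[4.43e-06 + 5.93e-05] = 7.552, so f = 0.01754.
Darcy-Weisbach: ΔP = f(L/D)(ρV²/2) = 0.01754·(3.048/0.08636)·(677.3·0.4035²/2) = 0.01754·35.29·55.14 = 34.12 Pa.
Head loss h_f = ΔP/(ρg) = 34.12/(677.3·9.81) = 0.005136 m.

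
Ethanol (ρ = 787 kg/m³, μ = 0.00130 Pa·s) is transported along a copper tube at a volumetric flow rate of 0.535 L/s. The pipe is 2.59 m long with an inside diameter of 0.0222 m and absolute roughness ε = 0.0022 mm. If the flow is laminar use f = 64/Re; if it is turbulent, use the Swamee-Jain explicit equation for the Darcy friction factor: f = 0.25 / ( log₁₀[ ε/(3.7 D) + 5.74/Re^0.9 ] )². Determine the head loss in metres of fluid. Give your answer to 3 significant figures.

Q = 0.535 L/s = 0.535/1000 = 0.000535 m³/s.
Cross-sectional area A = πD²/4 = π(0.0222)²/4 = 0.0003871 m²; mean velocity V = Q/A = 0.000535/0.0003871 = 1.382 m/s.
Reynolds number Re = ρVD/μ = 787 · 1.382 · 0.0222 / 0.0013 = 1.858e+04.
Re > 4000 → turbulent. Relative roughness ε/D = 2.2e-06/0.0222 = 9.91e-05. Swamee-Jain: f = 0.25/(log₁₀[9.91e-05/3.7 + 5.74/1.858e+04^0.9])² = 0.25/(log₁₀[2.68e-05 + 0.000826])² = 0.25/(-3.069)² = 0.02654.
Darcy-Weisbach: ΔP = f(L/D)(ρV²/2) = 0.02654·(2.59/0.0222)·(787·1.382²/2) = 0.02654·116.7·751.7 = 2327 Pa.
Head loss h_f = ΔP/(ρg) = 2327/(787·9.81) = 0.301 m.

h_f ≈ 0.301 m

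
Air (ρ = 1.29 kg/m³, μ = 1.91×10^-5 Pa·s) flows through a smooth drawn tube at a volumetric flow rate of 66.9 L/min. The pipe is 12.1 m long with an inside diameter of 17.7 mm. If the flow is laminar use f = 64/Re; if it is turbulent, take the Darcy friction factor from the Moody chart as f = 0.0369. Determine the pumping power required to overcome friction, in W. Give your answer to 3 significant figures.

P ≈ 0.373 W

Q = 66.9 L/min = 66.9/60000 = 0.001115 m³/s.
Cross-sectional area A = πD²/4 = π(0.0177)²/4 = 0.0002461 m²; mean velocity V = Q/A = 0.001115/0.0002461 = 4.531 m/s.
Reynolds number Re = ρVD/μ = 1.29 · 4.531 · 0.0177 / 1.91e-05 = 5417.
Re > 4000 → turbulent; use the Moody-chart value f = 0.0369.
Darcy-Weisbach: ΔP = f(L/D)(ρV²/2) = 0.0369·(12.1/0.0177)·(1.29·4.531²/2) = 0.0369·683.6·13.24 = 334.1 Pa.
Pumping power P = QΔP = 0.001115·334.1 = 0.3725 W = 0.373 W.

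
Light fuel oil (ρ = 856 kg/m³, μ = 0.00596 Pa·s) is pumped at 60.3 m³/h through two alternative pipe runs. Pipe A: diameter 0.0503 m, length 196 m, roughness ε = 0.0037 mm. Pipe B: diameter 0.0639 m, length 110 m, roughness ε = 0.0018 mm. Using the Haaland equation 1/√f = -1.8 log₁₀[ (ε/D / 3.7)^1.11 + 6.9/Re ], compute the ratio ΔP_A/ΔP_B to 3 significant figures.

ΔP_A/ΔP_B ≈ 5.64

Pipe A: V = Q/A = 0.01675/0.001987 = 8.429 m/s; Re = 6.09e+04; ε/D = 7.36e-05; Haaland → f = 0.02005; ΔP_A = f(L/D)(ρV²/2) = 2.376e+06 Pa.
Pipe B: V = Q/A = 0.01675/0.003207 = 5.223 m/s; Re = 4.793e+04; ε/D = 2.82e-05; Haaland → f = 0.02098; ΔP_B = f(L/D)(ρV²/2) = 4.217e+05 Pa.
ΔP_A/ΔP_B = 2.376e+06/4.217e+05 = 5.64.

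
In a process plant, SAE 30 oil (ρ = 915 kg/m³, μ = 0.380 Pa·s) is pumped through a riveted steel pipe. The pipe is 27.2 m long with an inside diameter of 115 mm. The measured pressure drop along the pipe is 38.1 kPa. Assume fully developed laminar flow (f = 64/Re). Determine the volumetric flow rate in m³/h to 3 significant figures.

Q ≈ 57.0 m³/h

For laminar flow, f = 64/Re with Re = ρVD/μ, so Darcy-Weisbach reduces to ΔP = 32μLV/D². Solving for V: V = ΔP·D²/(32μL) = 3.81e+04·(0.115)²/(32·0.38·27.2) = 1.523 m/s.
Check: Re = ρVD/μ = 915·1.523·0.115/0.38 = 421.8 < 2300, so the laminar assumption holds.
Q = V·A = 1.523·(π/4·0.115²) = 0.01582 m³/s = 57.0 m³/h.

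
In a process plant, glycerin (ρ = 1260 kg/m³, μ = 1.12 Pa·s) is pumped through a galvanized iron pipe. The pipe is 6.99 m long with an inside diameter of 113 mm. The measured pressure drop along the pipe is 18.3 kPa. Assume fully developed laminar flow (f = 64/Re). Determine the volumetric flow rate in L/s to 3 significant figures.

Q ≈ 9.35 L/s

For laminar flow, f = 64/Re with Re = ρVD/μ, so Darcy-Weisbach reduces to ΔP = 32μLV/D². Solving for V: V = ΔP·D²/(32μL) = 1.83e+04·(0.113)²/(32·1.12·6.99) = 0.9327 m/s.
Check: Re = ρVD/μ = 1260·0.9327·0.113/1.12 = 118.6 < 2300, so the laminar assumption holds.
Q = V·A = 0.9327·(π/4·0.113²) = 0.009354 m³/s = 9.35 L/s.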